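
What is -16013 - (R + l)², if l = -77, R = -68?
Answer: -37038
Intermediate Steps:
-16013 - (R + l)² = -16013 - (-68 - 77)² = -16013 - 1*(-145)² = -16013 - 1*21025 = -16013 - 21025 = -37038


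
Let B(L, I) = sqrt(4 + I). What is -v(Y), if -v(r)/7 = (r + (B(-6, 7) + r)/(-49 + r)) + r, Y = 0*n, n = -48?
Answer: -sqrt(11)/7 ≈ -0.47380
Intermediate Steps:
Y = 0 (Y = 0*(-48) = 0)
v(r) = -14*r - 7*(r + sqrt(11))/(-49 + r) (v(r) = -7*((r + (sqrt(4 + 7) + r)/(-49 + r)) + r) = -7*((r + (sqrt(11) + r)/(-49 + r)) + r) = -7*((r + (r + sqrt(11))/(-49 + r)) + r) = -7*(2*r + (r + sqrt(11))/(-49 + r)) = -14*r - 7*(r + sqrt(11))/(-49 + r))
-v(Y) = -7*(-sqrt(11) - 2*0**2 + 97*0)/(-49 + 0) = -7*(-sqrt(11) - 2*0 + 0)/(-49) = -7*(-1)*(-sqrt(11) + 0 + 0)/49 = -7*(-1)*(-sqrt(11))/49 = -sqrt(11)/7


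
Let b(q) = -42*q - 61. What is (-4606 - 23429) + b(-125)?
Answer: -22846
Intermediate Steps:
b(q) = -61 - 42*q
(-4606 - 23429) + b(-125) = (-4606 - 23429) + (-61 - 42*(-125)) = -28035 + (-61 + 5250) = -28035 + 5189 = -22846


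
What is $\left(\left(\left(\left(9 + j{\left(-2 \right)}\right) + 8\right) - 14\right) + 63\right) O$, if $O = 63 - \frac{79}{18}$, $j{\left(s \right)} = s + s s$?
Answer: $\frac{35870}{9} \approx 3985.6$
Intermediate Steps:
$j{\left(s \right)} = s + s^{2}$
$O = \frac{1055}{18}$ ($O = 63 - 79 \cdot \frac{1}{18} = 63 - \frac{79}{18} = \frac{1055}{18} \approx 58.611$)
$\left(\left(\left(\left(9 + j{\left(-2 \right)}\right) + 8\right) - 14\right) + 63\right) O = \left(\left(\left(\left(9 - 2 \left(1 - 2\right)\right) + 8\right) - 14\right) + 63\right) \frac{1055}{18} = \left(\left(\left(\left(9 - -2\right) + 8\right) - 14\right) + 63\right) \frac{1055}{18} = \left(\left(\left(\left(9 + 2\right) + 8\right) - 14\right) + 63\right) \frac{1055}{18} = \left(\left(\left(11 + 8\right) - 14\right) + 63\right) \frac{1055}{18} = \left(\left(19 - 14\right) + 63\right) \frac{1055}{18} = \left(5 + 63\right) \frac{1055}{18} = 68 \cdot \frac{1055}{18} = \frac{35870}{9}$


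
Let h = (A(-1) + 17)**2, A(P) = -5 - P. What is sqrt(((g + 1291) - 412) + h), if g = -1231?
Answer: I*sqrt(183) ≈ 13.528*I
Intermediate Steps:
h = 169 (h = ((-5 - 1*(-1)) + 17)**2 = ((-5 + 1) + 17)**2 = (-4 + 17)**2 = 13**2 = 169)
sqrt(((g + 1291) - 412) + h) = sqrt(((-1231 + 1291) - 412) + 169) = sqrt((60 - 412) + 169) = sqrt(-352 + 169) = sqrt(-183) = I*sqrt(183)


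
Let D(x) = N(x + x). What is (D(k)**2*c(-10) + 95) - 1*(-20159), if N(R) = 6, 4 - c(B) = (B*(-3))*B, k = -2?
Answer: 31198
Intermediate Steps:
c(B) = 4 + 3*B**2 (c(B) = 4 - B*(-3)*B = 4 - (-3*B)*B = 4 - (-3)*B**2 = 4 + 3*B**2)
D(x) = 6
(D(k)**2*c(-10) + 95) - 1*(-20159) = (6**2*(4 + 3*(-10)**2) + 95) - 1*(-20159) = (36*(4 + 3*100) + 95) + 20159 = (36*(4 + 300) + 95) + 20159 = (36*304 + 95) + 20159 = (10944 + 95) + 20159 = 11039 + 20159 = 31198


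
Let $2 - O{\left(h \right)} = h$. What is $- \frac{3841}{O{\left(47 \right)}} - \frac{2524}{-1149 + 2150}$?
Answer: $\frac{3731261}{45045} \approx 82.834$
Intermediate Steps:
$O{\left(h \right)} = 2 - h$
$- \frac{3841}{O{\left(47 \right)}} - \frac{2524}{-1149 + 2150} = - \frac{3841}{2 - 47} - \frac{2524}{-1149 + 2150} = - \frac{3841}{2 - 47} - \frac{2524}{1001} = - \frac{3841}{-45} - \frac{2524}{1001} = \left(-3841\right) \left(- \frac{1}{45}\right) - \frac{2524}{1001} = \frac{3841}{45} - \frac{2524}{1001} = \frac{3731261}{45045}$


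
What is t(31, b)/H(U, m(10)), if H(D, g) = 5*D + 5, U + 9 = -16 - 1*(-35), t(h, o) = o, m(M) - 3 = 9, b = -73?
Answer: -73/55 ≈ -1.3273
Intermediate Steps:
m(M) = 12 (m(M) = 3 + 9 = 12)
U = 10 (U = -9 + (-16 - 1*(-35)) = -9 + (-16 + 35) = -9 + 19 = 10)
H(D, g) = 5 + 5*D
t(31, b)/H(U, m(10)) = -73/(5 + 5*10) = -73/(5 + 50) = -73/55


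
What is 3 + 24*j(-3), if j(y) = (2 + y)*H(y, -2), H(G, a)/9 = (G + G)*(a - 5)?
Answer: -9069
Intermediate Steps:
H(G, a) = 18*G*(-5 + a) (H(G, a) = 9*((G + G)*(a - 5)) = 9*((2*G)*(-5 + a)) = 9*(2*G*(-5 + a)) = 18*G*(-5 + a))
j(y) = -126*y*(2 + y) (j(y) = (2 + y)*(18*y*(-5 - 2)) = (2 + y)*(18*y*(-7)) = (2 + y)*(-126*y) = -126*y*(2 + y))
3 + 24*j(-3) = 3 + 24*(-126*(-3)*(2 - 3)) = 3 + 24*(-126*(-3)*(-1)) = 3 + 24*(-378) = 3 - 9072 = -9069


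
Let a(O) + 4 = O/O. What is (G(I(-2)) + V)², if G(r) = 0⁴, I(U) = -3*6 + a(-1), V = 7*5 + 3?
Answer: 1444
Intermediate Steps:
V = 38 (V = 35 + 3 = 38)
a(O) = -3 (a(O) = -4 + O/O = -4 + 1 = -3)
I(U) = -21 (I(U) = -3*6 - 3 = -18 - 3 = -21)
G(r) = 0
(G(I(-2)) + V)² = (0 + 38)² = 38² = 1444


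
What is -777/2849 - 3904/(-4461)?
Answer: 29561/49071 ≈ 0.60241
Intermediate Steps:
-777/2849 - 3904/(-4461) = -777*1/2849 - 3904*(-1/4461) = -3/11 + 3904/4461 = 29561/49071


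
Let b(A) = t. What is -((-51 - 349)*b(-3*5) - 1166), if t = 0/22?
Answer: 1166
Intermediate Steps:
t = 0 (t = 0*(1/22) = 0)
b(A) = 0
-((-51 - 349)*b(-3*5) - 1166) = -((-51 - 349)*0 - 1166) = -(-400*0 - 1166) = -(0 - 1166) = -1*(-1166) = 1166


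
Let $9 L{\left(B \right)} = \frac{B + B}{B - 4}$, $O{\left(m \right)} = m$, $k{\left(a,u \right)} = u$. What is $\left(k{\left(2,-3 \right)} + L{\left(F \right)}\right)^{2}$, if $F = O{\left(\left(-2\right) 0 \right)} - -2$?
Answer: $\frac{841}{81} \approx 10.383$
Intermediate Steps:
$F = 2$ ($F = \left(-2\right) 0 - -2 = 0 + 2 = 2$)
$L{\left(B \right)} = \frac{2 B}{9 \left(-4 + B\right)}$ ($L{\left(B \right)} = \frac{\left(B + B\right) \frac{1}{B - 4}}{9} = \frac{2 B \frac{1}{-4 + B}}{9} = \frac{2 B}{9 \left(-4 + B\right)}$)
$\left(k{\left(2,-3 \right)} + L{\left(F \right)}\right)^{2} = \left(-3 + \frac{2}{9} \cdot 2 \frac{1}{-4 + 2}\right)^{2} = \left(-3 + \frac{2}{9} \cdot 2 \frac{1}{-2}\right)^{2} = \left(-3 + \frac{2}{9} \cdot 2 \left(- \frac{1}{2}\right)\right)^{2} = \left(-3 - \frac{2}{9}\right)^{2} = \left(- \frac{29}{9}\right)^{2} = \frac{841}{81}$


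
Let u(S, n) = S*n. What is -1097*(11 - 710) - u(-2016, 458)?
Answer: 1690131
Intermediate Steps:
-1097*(11 - 710) - u(-2016, 458) = -1097*(11 - 710) - (-2016)*458 = -1097*(-699) - 1*(-923328) = 766803 + 923328 = 1690131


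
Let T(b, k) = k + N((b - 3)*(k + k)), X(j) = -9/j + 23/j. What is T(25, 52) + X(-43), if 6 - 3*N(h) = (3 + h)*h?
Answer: -225390820/129 ≈ -1.7472e+6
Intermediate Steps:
N(h) = 2 - h*(3 + h)/3 (N(h) = 2 - (3 + h)*h/3 = 2 - h*(3 + h)/3)
X(j) = 14/j
T(b, k) = 2 + k - 2*k*(-3 + b) - 4*k²*(-3 + b)²/3 (T(b, k) = k + (2 - (b - 3)*(k + k) - (b - 3)²*(k + k)²/3) = k + (2 - (-3 + b)*2*k - 4*k²*(-3 + b)²/3) = k + (2 - 2*k*(-3 + b) - 4*k²*(-3 + b)²/3) = 2 + k - 2*k*(-3 + b) - 4*k²*(-3 + b)²/3)
T(25, 52) + X(-43) = (2 + 52 - 2*52*(-3 + 25) - 4/3*52²*(-3 + 25)²) + 14/(-43) = (2 + 52 - 2*52*22 - 4/3*2704*22²) + 14*(-1/43) = (2 + 52 - 2288 - 4/3*2704*484) - 14/43 = (2 + 52 - 2288 - 5234944/3) - 14/43 = -5241646/3 - 14/43 = -225390820/129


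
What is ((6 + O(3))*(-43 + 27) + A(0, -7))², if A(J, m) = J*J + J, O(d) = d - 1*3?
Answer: 9216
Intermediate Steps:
O(d) = -3 + d (O(d) = d - 3 = -3 + d)
A(J, m) = J + J² (A(J, m) = J² + J = J + J²)
((6 + O(3))*(-43 + 27) + A(0, -7))² = ((6 + (-3 + 3))*(-43 + 27) + 0*(1 + 0))² = ((6 + 0)*(-16) + 0*1)² = (6*(-16) + 0)² = (-96 + 0)² = (-96)² = 9216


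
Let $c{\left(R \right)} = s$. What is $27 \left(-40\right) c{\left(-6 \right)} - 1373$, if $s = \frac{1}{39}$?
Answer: $- \frac{18209}{13} \approx -1400.7$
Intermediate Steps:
$s = \frac{1}{39} \approx 0.025641$
$c{\left(R \right)} = \frac{1}{39}$
$27 \left(-40\right) c{\left(-6 \right)} - 1373 = 27 \left(-40\right) \frac{1}{39} - 1373 = \left(-1080\right) \frac{1}{39} - 1373 = - \frac{360}{13} - 1373 = - \frac{18209}{13}$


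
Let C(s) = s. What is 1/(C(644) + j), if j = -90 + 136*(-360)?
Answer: -1/48406 ≈ -2.0659e-5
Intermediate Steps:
j = -49050 (j = -90 - 48960 = -49050)
1/(C(644) + j) = 1/(644 - 49050) = 1/(-48406) = -1/48406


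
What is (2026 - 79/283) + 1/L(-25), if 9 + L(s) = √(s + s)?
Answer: 75097002/37073 - 5*I*√2/131 ≈ 2025.7 - 0.053978*I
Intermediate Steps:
L(s) = -9 + √2*√s (L(s) = -9 + √(s + s) = -9 + √(2*s) = -9 + √2*√s)
(2026 - 79/283) + 1/L(-25) = (2026 - 79/283) + 1/(-9 + √2*√(-25)) = (2026 - 79*1/283) + 1/(-9 + √2*(5*I)) = (2026 - 79/283) + 1/(-9 + 5*I*√2) = 573279/283 + 1/(-9 + 5*I*√2)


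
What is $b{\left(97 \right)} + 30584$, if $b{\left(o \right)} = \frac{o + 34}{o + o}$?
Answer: $\frac{5933427}{194} \approx 30585.0$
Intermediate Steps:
$b{\left(o \right)} = \frac{34 + o}{2 o}$
$b{\left(97 \right)} + 30584 = \frac{34 + 97}{2 \cdot 97} + 30584 = \frac{1}{2} \cdot \frac{1}{97} \cdot 131 + 30584 = \frac{131}{194} + 30584 = \frac{5933427}{194}$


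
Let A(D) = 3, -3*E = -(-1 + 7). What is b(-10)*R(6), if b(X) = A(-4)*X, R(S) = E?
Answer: -60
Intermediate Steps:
E = 2 (E = -(-1)*(-1 + 7)/3 = -(-1)*6/3 = -1/3*(-6) = 2)
R(S) = 2
b(X) = 3*X
b(-10)*R(6) = (3*(-10))*2 = -30*2 = -60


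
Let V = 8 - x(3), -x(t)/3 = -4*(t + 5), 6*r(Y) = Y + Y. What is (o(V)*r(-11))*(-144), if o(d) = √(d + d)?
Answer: 2112*I*√11 ≈ 7004.7*I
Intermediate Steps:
r(Y) = Y/3 (r(Y) = (Y + Y)/6 = (2*Y)/6 = Y/3)
x(t) = 60 + 12*t (x(t) = -(-12)*(t + 5) = -(-12)*(5 + t) = -3*(-20 - 4*t) = 60 + 12*t)
V = -88 (V = 8 - (60 + 12*3) = 8 - (60 + 36) = 8 - 1*96 = 8 - 96 = -88)
o(d) = √2*√d (o(d) = √(2*d) = √2*√d)
(o(V)*r(-11))*(-144) = ((√2*√(-88))*((⅓)*(-11)))*(-144) = ((√2*(2*I*√22))*(-11/3))*(-144) = ((4*I*√11)*(-11/3))*(-144) = -44*I*√11/3*(-144) = 2112*I*√11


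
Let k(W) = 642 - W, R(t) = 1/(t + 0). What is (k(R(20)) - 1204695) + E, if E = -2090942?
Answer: -65899901/20 ≈ -3.2950e+6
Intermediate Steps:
R(t) = 1/t
(k(R(20)) - 1204695) + E = ((642 - 1/20) - 1204695) - 2090942 = (12839/20 - 1204695) - 2090942 = -24081061/20 - 2090942 = -65899901/20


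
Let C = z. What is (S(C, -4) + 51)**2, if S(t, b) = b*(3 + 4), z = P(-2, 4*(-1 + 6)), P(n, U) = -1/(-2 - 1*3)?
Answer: 529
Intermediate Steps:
P(n, U) = 1/5 (P(n, U) = -1/(-2 - 3) = -1/(-5) = -1*(-1/5) = 1/5)
z = 1/5 ≈ 0.20000
C = 1/5 ≈ 0.20000
S(t, b) = 7*b (S(t, b) = b*7 = 7*b)
(S(C, -4) + 51)**2 = (7*(-4) + 51)**2 = (-28 + 51)**2 = 23**2 = 529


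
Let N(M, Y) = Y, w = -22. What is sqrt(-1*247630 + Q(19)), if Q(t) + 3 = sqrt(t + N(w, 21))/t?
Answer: sqrt(-89395513 + 38*sqrt(10))/19 ≈ 497.63*I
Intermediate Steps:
Q(t) = -3 + sqrt(21 + t)/t (Q(t) = -3 + sqrt(t + 21)/t = -3 + sqrt(21 + t)/t)
sqrt(-1*247630 + Q(19)) = sqrt(-1*247630 + (-3 + sqrt(21 + 19)/19)) = sqrt(-247630 + (-3 + sqrt(40)/19)) = sqrt(-247630 + (-3 + (2*sqrt(10))/19)) = sqrt(-247630 + (-3 + 2*sqrt(10)/19)) = sqrt(-247633 + 2*sqrt(10)/19)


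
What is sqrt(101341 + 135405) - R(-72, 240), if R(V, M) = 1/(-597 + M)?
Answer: 1/357 + sqrt(236746) ≈ 486.57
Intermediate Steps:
sqrt(101341 + 135405) - R(-72, 240) = sqrt(101341 + 135405) - 1/(-597 + 240) = sqrt(236746) - 1/(-357) = sqrt(236746) - 1*(-1/357) = sqrt(236746) + 1/357 = 1/357 + sqrt(236746)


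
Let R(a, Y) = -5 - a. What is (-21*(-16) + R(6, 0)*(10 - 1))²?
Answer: 56169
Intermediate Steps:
(-21*(-16) + R(6, 0)*(10 - 1))² = (-21*(-16) + (-5 - 1*6)*(10 - 1))² = (336 + (-5 - 6)*9)² = (336 - 11*9)² = (336 - 99)² = 237² = 56169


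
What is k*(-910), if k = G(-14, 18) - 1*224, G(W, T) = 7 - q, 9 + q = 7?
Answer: 195650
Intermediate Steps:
q = -2 (q = -9 + 7 = -2)
G(W, T) = 9 (G(W, T) = 7 - 1*(-2) = 7 + 2 = 9)
k = -215 (k = 9 - 1*224 = 9 - 224 = -215)
k*(-910) = -215*(-910) = 195650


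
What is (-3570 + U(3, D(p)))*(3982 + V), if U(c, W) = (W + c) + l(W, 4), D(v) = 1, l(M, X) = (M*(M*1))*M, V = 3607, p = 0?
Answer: -27054785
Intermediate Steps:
l(M, X) = M³ (l(M, X) = (M*M)*M = M²*M = M³)
U(c, W) = W + c + W³ (U(c, W) = (W + c) + W³ = W + c + W³)
(-3570 + U(3, D(p)))*(3982 + V) = (-3570 + (1 + 3 + 1³))*(3982 + 3607) = (-3570 + (1 + 3 + 1))*7589 = (-3570 + 5)*7589 = -3565*7589 = -27054785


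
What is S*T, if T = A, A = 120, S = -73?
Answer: -8760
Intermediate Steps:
T = 120
S*T = -73*120 = -8760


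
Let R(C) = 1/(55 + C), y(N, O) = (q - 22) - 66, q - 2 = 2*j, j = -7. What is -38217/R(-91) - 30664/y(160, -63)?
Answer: 34402966/25 ≈ 1.3761e+6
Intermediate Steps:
q = -12 (q = 2 + 2*(-7) = 2 - 14 = -12)
y(N, O) = -100 (y(N, O) = (-12 - 22) - 66 = -34 - 66 = -100)
-38217/R(-91) - 30664/y(160, -63) = -38217/(1/(55 - 91)) - 30664/(-100) = -38217/(1/(-36)) - 30664*(-1/100) = -38217/(-1/36) + 7666/25 = -38217*(-36) + 7666/25 = 1375812 + 7666/25 = 34402966/25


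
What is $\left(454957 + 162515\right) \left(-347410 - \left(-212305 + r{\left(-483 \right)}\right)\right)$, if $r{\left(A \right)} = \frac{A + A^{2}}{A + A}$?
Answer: $-83274743808$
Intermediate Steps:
$r{\left(A \right)} = \frac{A + A^{2}}{2 A}$
$\left(454957 + 162515\right) \left(-347410 - \left(-212305 + r{\left(-483 \right)}\right)\right) = \left(454957 + 162515\right) \left(-347410 + \left(212305 - \left(\frac{1}{2} + \frac{1}{2} \left(-483\right)\right)\right)\right) = 617472 \left(-347410 + \left(212305 - \left(\frac{1}{2} - \frac{483}{2}\right)\right)\right) = 617472 \left(-347410 + \left(212305 - -241\right)\right) = 617472 \left(-347410 + \left(212305 + 241\right)\right) = 617472 \left(-347410 + 212546\right) = 617472 \left(-134864\right) = -83274743808$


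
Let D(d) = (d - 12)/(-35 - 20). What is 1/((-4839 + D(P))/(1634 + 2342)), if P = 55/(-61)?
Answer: -6669740/8117029 ≈ -0.82170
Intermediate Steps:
P = -55/61 (P = 55*(-1/61) = -55/61 ≈ -0.90164)
D(d) = 12/55 - d/55 (D(d) = (-12 + d)/(-55) = (-12 + d)*(-1/55) = 12/55 - d/55)
1/((-4839 + D(P))/(1634 + 2342)) = 1/((-4839 + (12/55 - 1/55*(-55/61)))/(1634 + 2342)) = 1/((-4839 + (12/55 + 1/61))/3976) = 1/((-4839 + 787/3355)*(1/3976)) = 1/(-16234058/3355*1/3976) = 1/(-8117029/6669740) = -6669740/8117029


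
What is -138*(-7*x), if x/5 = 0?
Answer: 0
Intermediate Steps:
x = 0 (x = 5*0 = 0)
-138*(-7*x) = -138*(-7*0) = -0 = -138*0 = 0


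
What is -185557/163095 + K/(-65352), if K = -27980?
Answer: -210086749/296071790 ≈ -0.70958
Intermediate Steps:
-185557/163095 + K/(-65352) = -185557/163095 - 27980/(-65352) = -185557*1/163095 - 27980*(-1/65352) = -185557/163095 + 6995/16338 = -210086749/296071790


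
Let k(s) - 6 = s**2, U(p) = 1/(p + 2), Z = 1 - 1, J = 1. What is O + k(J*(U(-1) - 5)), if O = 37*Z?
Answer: 22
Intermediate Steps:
Z = 0
U(p) = 1/(2 + p)
O = 0 (O = 37*0 = 0)
k(s) = 6 + s**2
O + k(J*(U(-1) - 5)) = 0 + (6 + (1*(1/(2 - 1) - 5))**2) = 0 + (6 + (1*(1/1 - 5))**2) = 0 + (6 + (1*(1 - 5))**2) = 0 + (6 + (1*(-4))**2) = 0 + (6 + (-4)**2) = 0 + (6 + 16) = 0 + 22 = 22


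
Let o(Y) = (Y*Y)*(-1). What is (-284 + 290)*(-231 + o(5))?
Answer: -1536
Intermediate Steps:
o(Y) = -Y² (o(Y) = Y²*(-1) = -Y²)
(-284 + 290)*(-231 + o(5)) = (-284 + 290)*(-231 - 1*5²) = 6*(-231 - 1*25) = 6*(-231 - 25) = 6*(-256) = -1536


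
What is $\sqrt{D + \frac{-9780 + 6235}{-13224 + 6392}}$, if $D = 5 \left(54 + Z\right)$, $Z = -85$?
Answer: $\frac{i \sqrt{450662205}}{1708} \approx 12.429 i$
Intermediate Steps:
$D = -155$ ($D = 5 \left(54 - 85\right) = 5 \left(-31\right) = -155$)
$\sqrt{D + \frac{-9780 + 6235}{-13224 + 6392}} = \sqrt{-155 + \frac{-9780 + 6235}{-13224 + 6392}} = \sqrt{-155 - \frac{3545}{-6832}} = \sqrt{-155 - - \frac{3545}{6832}} = \sqrt{-155 + \frac{3545}{6832}} = \sqrt{- \frac{1055415}{6832}} = \frac{i \sqrt{450662205}}{1708}$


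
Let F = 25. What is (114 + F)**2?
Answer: 19321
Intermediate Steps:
(114 + F)**2 = (114 + 25)**2 = 139**2 = 19321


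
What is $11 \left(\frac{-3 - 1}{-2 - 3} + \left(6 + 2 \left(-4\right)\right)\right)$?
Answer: $- \frac{66}{5} \approx -13.2$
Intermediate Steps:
$11 \left(\frac{-3 - 1}{-2 - 3} + \left(6 + 2 \left(-4\right)\right)\right) = 11 \left(- \frac{4}{-5} + \left(6 - 8\right)\right) = 11 \left(\left(-4\right) \left(- \frac{1}{5}\right) - 2\right) = 11 \left(\frac{4}{5} - 2\right) = 11 \left(- \frac{6}{5}\right) = - \frac{66}{5}$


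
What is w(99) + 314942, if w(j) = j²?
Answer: 324743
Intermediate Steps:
w(99) + 314942 = 99² + 314942 = 9801 + 314942 = 324743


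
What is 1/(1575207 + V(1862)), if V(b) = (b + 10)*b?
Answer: 1/5060871 ≈ 1.9759e-7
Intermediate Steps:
V(b) = b*(10 + b) (V(b) = (10 + b)*b = b*(10 + b))
1/(1575207 + V(1862)) = 1/(1575207 + 1862*(10 + 1862)) = 1/(1575207 + 1862*1872) = 1/(1575207 + 3485664) = 1/5060871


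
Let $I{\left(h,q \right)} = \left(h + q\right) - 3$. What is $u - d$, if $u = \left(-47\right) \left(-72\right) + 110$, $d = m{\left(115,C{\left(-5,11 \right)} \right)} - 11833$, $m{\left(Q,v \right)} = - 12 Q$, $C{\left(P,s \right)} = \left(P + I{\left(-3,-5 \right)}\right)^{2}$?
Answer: $16707$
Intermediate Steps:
$I{\left(h,q \right)} = -3 + h + q$
$C{\left(P,s \right)} = \left(-11 + P\right)^{2}$ ($C{\left(P,s \right)} = \left(P - 11\right)^{2} = \left(-11 + P\right)^{2}$)
$d = -13213$ ($d = \left(-12\right) 115 - 11833 = -1380 - 11833 = -13213$)
$u = 3494$ ($u = 3384 + 110 = 3494$)
$u - d = 3494 - -13213 = 3494 + 13213 = 16707$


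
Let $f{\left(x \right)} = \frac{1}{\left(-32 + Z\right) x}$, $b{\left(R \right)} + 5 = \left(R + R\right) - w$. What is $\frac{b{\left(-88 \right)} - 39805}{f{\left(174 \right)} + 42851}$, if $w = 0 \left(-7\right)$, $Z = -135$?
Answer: $- \frac{1161913188}{1245164357} \approx -0.93314$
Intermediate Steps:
$w = 0$
$b{\left(R \right)} = -5 + 2 R$ ($b{\left(R \right)} = -5 + \left(\left(R + R\right) - 0\right) = -5 + \left(2 R + 0\right) = -5 + 2 R$)
$f{\left(x \right)} = - \frac{1}{167 x}$ ($f{\left(x \right)} = \frac{1}{\left(-32 - 135\right) x} = \frac{1}{\left(-167\right) x} = - \frac{1}{167 x}$)
$\frac{b{\left(-88 \right)} - 39805}{f{\left(174 \right)} + 42851} = \frac{\left(-5 + 2 \left(-88\right)\right) - 39805}{- \frac{1}{167 \cdot 174} + 42851} = \frac{\left(-5 - 176\right) - 39805}{\left(- \frac{1}{167}\right) \frac{1}{174} + 42851} = \frac{-181 - 39805}{- \frac{1}{29058} + 42851} = - \frac{39986}{\frac{1245164357}{29058}} = \left(-39986\right) \frac{29058}{1245164357} = - \frac{1161913188}{1245164357}$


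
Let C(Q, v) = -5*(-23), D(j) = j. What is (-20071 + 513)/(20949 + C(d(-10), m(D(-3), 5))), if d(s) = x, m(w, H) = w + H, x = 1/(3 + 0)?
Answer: -9779/10532 ≈ -0.92850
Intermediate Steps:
x = ⅓ (x = 1/3 = ⅓ ≈ 0.33333)
m(w, H) = H + w
d(s) = ⅓
C(Q, v) = 115
(-20071 + 513)/(20949 + C(d(-10), m(D(-3), 5))) = (-20071 + 513)/(20949 + 115) = -19558/21064 = -19558*1/21064 = -9779/10532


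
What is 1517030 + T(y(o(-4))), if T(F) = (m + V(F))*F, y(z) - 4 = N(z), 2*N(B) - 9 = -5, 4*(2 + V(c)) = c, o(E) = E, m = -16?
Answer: 1516931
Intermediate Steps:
V(c) = -2 + c/4
N(B) = 2 (N(B) = 9/2 + (1/2)*(-5) = 9/2 - 5/2 = 2)
y(z) = 6 (y(z) = 4 + 2 = 6)
T(F) = F*(-18 + F/4) (T(F) = (-16 + (-2 + F/4))*F = (-18 + F/4)*F = F*(-18 + F/4))
1517030 + T(y(o(-4))) = 1517030 + (1/4)*6*(-72 + 6) = 1517030 + (1/4)*6*(-66) = 1517030 - 99 = 1516931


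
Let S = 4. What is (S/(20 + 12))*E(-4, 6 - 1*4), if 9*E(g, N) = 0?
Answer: 0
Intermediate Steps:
E(g, N) = 0 (E(g, N) = (⅑)*0 = 0)
(S/(20 + 12))*E(-4, 6 - 1*4) = (4/(20 + 12))*0 = (4/32)*0 = (4*(1/32))*0 = (⅛)*0 = 0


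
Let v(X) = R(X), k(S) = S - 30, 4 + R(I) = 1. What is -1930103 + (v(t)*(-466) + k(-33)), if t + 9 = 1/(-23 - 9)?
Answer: -1928768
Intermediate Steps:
R(I) = -3 (R(I) = -4 + 1 = -3)
k(S) = -30 + S
t = -289/32 (t = -9 + 1/(-23 - 9) = -9 + 1/(-32) = -9 - 1/32 = -289/32 ≈ -9.0313)
v(X) = -3
-1930103 + (v(t)*(-466) + k(-33)) = -1930103 + (-3*(-466) + (-30 - 33)) = -1930103 + (1398 - 63) = -1930103 + 1335 = -1928768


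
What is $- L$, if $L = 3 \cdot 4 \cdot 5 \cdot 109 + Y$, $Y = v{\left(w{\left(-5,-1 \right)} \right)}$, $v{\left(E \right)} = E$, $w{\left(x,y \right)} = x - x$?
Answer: $-6540$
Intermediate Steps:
$w{\left(x,y \right)} = 0$
$Y = 0$
$L = 6540$ ($L = 3 \cdot 4 \cdot 5 \cdot 109 + 0 = 12 \cdot 5 \cdot 109 + 0 = 60 \cdot 109 + 0 = 6540 + 0 = 6540$)
$- L = \left(-1\right) 6540 = -6540$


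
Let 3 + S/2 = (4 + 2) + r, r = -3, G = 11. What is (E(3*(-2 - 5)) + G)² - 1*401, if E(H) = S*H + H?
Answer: -301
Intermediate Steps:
S = 0 (S = -6 + 2*((4 + 2) - 3) = -6 + 2*(6 - 3) = -6 + 2*3 = -6 + 6 = 0)
E(H) = H (E(H) = 0*H + H = 0 + H = H)
(E(3*(-2 - 5)) + G)² - 1*401 = (3*(-2 - 5) + 11)² - 1*401 = (3*(-7) + 11)² - 401 = (-21 + 11)² - 401 = (-10)² - 401 = 100 - 401 = -301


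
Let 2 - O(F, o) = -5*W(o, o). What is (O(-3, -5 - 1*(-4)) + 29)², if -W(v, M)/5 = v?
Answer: 3136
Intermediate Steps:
W(v, M) = -5*v
O(F, o) = 2 - 25*o (O(F, o) = 2 - (-5)*(-5*o) = 2 - 25*o)
(O(-3, -5 - 1*(-4)) + 29)² = ((2 - 25*(-5 - 1*(-4))) + 29)² = ((2 - 25*(-5 + 4)) + 29)² = ((2 - 25*(-1)) + 29)² = ((2 + 25) + 29)² = (27 + 29)² = 56² = 3136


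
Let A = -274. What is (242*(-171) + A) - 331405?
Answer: -373061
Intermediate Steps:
(242*(-171) + A) - 331405 = (242*(-171) - 274) - 331405 = (-41382 - 274) - 331405 = -41656 - 331405 = -373061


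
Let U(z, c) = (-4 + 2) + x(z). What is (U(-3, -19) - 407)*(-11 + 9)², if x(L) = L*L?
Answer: -1600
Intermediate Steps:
x(L) = L²
U(z, c) = -2 + z² (U(z, c) = (-4 + 2) + z² = -2 + z²)
(U(-3, -19) - 407)*(-11 + 9)² = ((-2 + (-3)²) - 407)*(-11 + 9)² = ((-2 + 9) - 407)*(-2)² = (7 - 407)*4 = -400*4 = -1600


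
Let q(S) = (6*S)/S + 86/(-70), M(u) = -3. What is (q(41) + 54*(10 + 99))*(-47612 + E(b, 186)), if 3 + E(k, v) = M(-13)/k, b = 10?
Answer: -98171797081/350 ≈ -2.8049e+8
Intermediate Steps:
E(k, v) = -3 - 3/k
q(S) = 167/35 (q(S) = 6 + 86*(-1/70) = 6 - 43/35 = 167/35)
(q(41) + 54*(10 + 99))*(-47612 + E(b, 186)) = (167/35 + 54*(10 + 99))*(-47612 + (-3 - 3/10)) = (167/35 + 54*109)*(-47612 + (-3 - 3*1/10)) = (167/35 + 5886)*(-47612 + (-3 - 3/10)) = 206177*(-47612 - 33/10)/35 = (206177/35)*(-476153/10) = -98171797081/350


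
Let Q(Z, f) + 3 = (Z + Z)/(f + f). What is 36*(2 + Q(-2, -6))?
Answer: -24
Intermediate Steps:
Q(Z, f) = -3 + Z/f (Q(Z, f) = -3 + (Z + Z)/(f + f) = -3 + (2*Z)/((2*f)) = -3 + (2*Z)*(1/(2*f)) = -3 + Z/f)
36*(2 + Q(-2, -6)) = 36*(2 + (-3 - 2/(-6))) = 36*(2 + (-3 - 2*(-⅙))) = 36*(2 + (-3 + ⅓)) = 36*(2 - 8/3) = 36*(-⅔) = -24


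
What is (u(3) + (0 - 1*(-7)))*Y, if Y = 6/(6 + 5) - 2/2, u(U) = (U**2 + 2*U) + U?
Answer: -125/11 ≈ -11.364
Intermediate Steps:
u(U) = U**2 + 3*U
Y = -5/11 (Y = 6/11 - 2*1/2 = 6*(1/11) - 1 = 6/11 - 1 = -5/11 ≈ -0.45455)
(u(3) + (0 - 1*(-7)))*Y = (3*(3 + 3) + (0 - 1*(-7)))*(-5/11) = (3*6 + (0 + 7))*(-5/11) = (18 + 7)*(-5/11) = 25*(-5/11) = -125/11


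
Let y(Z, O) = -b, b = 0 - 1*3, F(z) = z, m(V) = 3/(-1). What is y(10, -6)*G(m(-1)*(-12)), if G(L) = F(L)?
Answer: 108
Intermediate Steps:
m(V) = -3 (m(V) = 3*(-1) = -3)
b = -3 (b = 0 - 3 = -3)
G(L) = L
y(Z, O) = 3 (y(Z, O) = -1*(-3) = 3)
y(10, -6)*G(m(-1)*(-12)) = 3*(-3*(-12)) = 3*36 = 108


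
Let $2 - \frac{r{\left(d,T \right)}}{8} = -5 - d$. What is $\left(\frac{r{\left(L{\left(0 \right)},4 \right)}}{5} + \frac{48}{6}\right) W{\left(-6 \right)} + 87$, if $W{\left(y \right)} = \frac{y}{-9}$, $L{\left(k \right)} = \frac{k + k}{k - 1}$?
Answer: $\frac{499}{5} \approx 99.8$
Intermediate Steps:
$L{\left(k \right)} = \frac{2 k}{-1 + k}$
$r{\left(d,T \right)} = 56 + 8 d$ ($r{\left(d,T \right)} = 16 - 8 \left(-5 - d\right) = 16 + \left(40 + 8 d\right) = 56 + 8 d$)
$W{\left(y \right)} = - \frac{y}{9}$ ($W{\left(y \right)} = y \left(- \frac{1}{9}\right) = - \frac{y}{9}$)
$\left(\frac{r{\left(L{\left(0 \right)},4 \right)}}{5} + \frac{48}{6}\right) W{\left(-6 \right)} + 87 = \left(\frac{56 + 8 \cdot 2 \cdot 0 \frac{1}{-1 + 0}}{5} + \frac{48}{6}\right) \left(\left(- \frac{1}{9}\right) \left(-6\right)\right) + 87 = \left(\left(56 + 8 \cdot 2 \cdot 0 \frac{1}{-1}\right) \frac{1}{5} + 48 \cdot \frac{1}{6}\right) \frac{2}{3} + 87 = \left(\left(56 + 8 \cdot 2 \cdot 0 \left(-1\right)\right) \frac{1}{5} + 8\right) \frac{2}{3} + 87 = \left(\left(56 + 8 \cdot 0\right) \frac{1}{5} + 8\right) \frac{2}{3} + 87 = \left(\left(56 + 0\right) \frac{1}{5} + 8\right) \frac{2}{3} + 87 = \left(56 \cdot \frac{1}{5} + 8\right) \frac{2}{3} + 87 = \left(\frac{56}{5} + 8\right) \frac{2}{3} + 87 = \frac{96}{5} \cdot \frac{2}{3} + 87 = \frac{64}{5} + 87 = \frac{499}{5}$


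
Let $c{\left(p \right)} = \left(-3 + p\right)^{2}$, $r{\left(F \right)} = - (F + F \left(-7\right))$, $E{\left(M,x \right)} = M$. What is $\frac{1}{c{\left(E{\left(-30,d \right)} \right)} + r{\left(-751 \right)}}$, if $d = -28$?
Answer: $- \frac{1}{3417} \approx -0.00029265$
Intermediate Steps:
$r{\left(F \right)} = 6 F$ ($r{\left(F \right)} = - (F - 7 F) = - \left(-6\right) F = 6 F$)
$\frac{1}{c{\left(E{\left(-30,d \right)} \right)} + r{\left(-751 \right)}} = \frac{1}{\left(-3 - 30\right)^{2} + 6 \left(-751\right)} = \frac{1}{\left(-33\right)^{2} - 4506} = \frac{1}{1089 - 4506} = \frac{1}{-3417} = - \frac{1}{3417}$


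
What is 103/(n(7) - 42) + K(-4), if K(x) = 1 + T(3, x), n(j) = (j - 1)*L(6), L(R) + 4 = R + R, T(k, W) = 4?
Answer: 133/6 ≈ 22.167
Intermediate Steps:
L(R) = -4 + 2*R (L(R) = -4 + (R + R) = -4 + 2*R)
n(j) = -8 + 8*j (n(j) = (j - 1)*(-4 + 2*6) = (-1 + j)*(-4 + 12) = (-1 + j)*8 = -8 + 8*j)
K(x) = 5 (K(x) = 1 + 4 = 5)
103/(n(7) - 42) + K(-4) = 103/((-8 + 8*7) - 42) + 5 = 103/((-8 + 56) - 42) + 5 = 103/(48 - 42) + 5 = 103/6 + 5 = 133/6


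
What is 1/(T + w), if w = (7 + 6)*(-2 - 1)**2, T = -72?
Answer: 1/45 ≈ 0.022222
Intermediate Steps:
w = 117 (w = 13*(-3)**2 = 13*9 = 117)
1/(T + w) = 1/(-72 + 117) = 1/45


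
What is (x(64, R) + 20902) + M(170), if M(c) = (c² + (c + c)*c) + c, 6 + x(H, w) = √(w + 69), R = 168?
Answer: 107766 + √237 ≈ 1.0778e+5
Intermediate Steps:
x(H, w) = -6 + √(69 + w) (x(H, w) = -6 + √(w + 69) = -6 + √(69 + w))
M(c) = c + 3*c² (M(c) = (c² + (2*c)*c) + c = (c² + 2*c²) + c = 3*c² + c = c + 3*c²)
(x(64, R) + 20902) + M(170) = ((-6 + √(69 + 168)) + 20902) + 170*(1 + 3*170) = ((-6 + √237) + 20902) + 170*(1 + 510) = (20896 + √237) + 170*511 = (20896 + √237) + 86870 = 107766 + √237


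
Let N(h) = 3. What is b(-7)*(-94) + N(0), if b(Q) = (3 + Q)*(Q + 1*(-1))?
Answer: -3005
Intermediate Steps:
b(Q) = (-1 + Q)*(3 + Q) (b(Q) = (3 + Q)*(Q - 1) = (3 + Q)*(-1 + Q) = (-1 + Q)*(3 + Q))
b(-7)*(-94) + N(0) = (-3 + (-7)² + 2*(-7))*(-94) + 3 = (-3 + 49 - 14)*(-94) + 3 = 32*(-94) + 3 = -3008 + 3 = -3005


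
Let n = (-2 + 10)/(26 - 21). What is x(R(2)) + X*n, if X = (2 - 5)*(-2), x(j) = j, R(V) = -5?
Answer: 23/5 ≈ 4.6000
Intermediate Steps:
n = 8/5 ≈ 1.6000
X = 6 (X = -3*(-2) = 6)
x(R(2)) + X*n = -5 + 6*(8/5) = -5 + 48/5 = 23/5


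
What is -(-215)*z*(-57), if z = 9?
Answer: -110295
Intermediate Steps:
-(-215)*z*(-57) = -(-215)*9*(-57) = -43*(-45)*(-57) = 1935*(-57) = -110295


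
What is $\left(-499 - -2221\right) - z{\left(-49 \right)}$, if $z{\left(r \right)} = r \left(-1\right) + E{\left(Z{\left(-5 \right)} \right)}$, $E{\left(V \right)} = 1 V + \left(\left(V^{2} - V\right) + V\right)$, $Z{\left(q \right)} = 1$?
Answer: $1671$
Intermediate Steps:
$E{\left(V \right)} = V + V^{2}$
$z{\left(r \right)} = 2 - r$ ($z{\left(r \right)} = r \left(-1\right) + 1 \left(1 + 1\right) = - r + 1 \cdot 2 = - r + 2 = 2 - r$)
$\left(-499 - -2221\right) - z{\left(-49 \right)} = \left(-499 - -2221\right) - \left(2 - -49\right) = \left(-499 + 2221\right) - \left(2 + 49\right) = 1722 - 51 = 1671$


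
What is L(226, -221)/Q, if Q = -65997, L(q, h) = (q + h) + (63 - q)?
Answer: 158/65997 ≈ 0.0023940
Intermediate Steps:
L(q, h) = 63 + h (L(q, h) = (h + q) + (63 - q) = 63 + h)
L(226, -221)/Q = (63 - 221)/(-65997) = -158*(-1/65997) = 158/65997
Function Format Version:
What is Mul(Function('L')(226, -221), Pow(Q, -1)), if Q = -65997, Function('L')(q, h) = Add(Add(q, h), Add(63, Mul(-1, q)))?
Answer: Rational(158, 65997) ≈ 0.0023940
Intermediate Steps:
Function('L')(q, h) = Add(63, h) (Function('L')(q, h) = Add(Add(h, q), Add(63, Mul(-1, q))) = Add(63, h))
Mul(Function('L')(226, -221), Pow(Q, -1)) = Mul(Add(63, -221), Pow(-65997, -1)) = Mul(-158, Rational(-1, 65997)) = Rational(158, 65997)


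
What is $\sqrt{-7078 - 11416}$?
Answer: $i \sqrt{18494} \approx 135.99 i$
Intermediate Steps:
$\sqrt{-7078 - 11416} = \sqrt{-18494} = i \sqrt{18494}$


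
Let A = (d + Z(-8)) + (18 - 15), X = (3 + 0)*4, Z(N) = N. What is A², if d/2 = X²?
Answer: 80089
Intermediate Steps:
X = 12 (X = 3*4 = 12)
d = 288 (d = 2*12² = 2*144 = 288)
A = 283 (A = (288 - 8) + (18 - 15) = 280 + 3 = 283)
A² = 283² = 80089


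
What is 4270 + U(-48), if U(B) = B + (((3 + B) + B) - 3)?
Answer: 4126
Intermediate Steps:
U(B) = 3*B (U(B) = B + ((3 + 2*B) - 3) = B + 2*B = 3*B)
4270 + U(-48) = 4270 + 3*(-48) = 4270 - 144 = 4126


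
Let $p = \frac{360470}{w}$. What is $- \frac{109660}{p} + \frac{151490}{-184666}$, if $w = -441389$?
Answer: $\frac{446914083328727}{3328327651} \approx 1.3428 \cdot 10^{5}$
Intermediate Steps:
$p = - \frac{360470}{441389}$ ($p = \frac{360470}{-441389} = 360470 \left(- \frac{1}{441389}\right) = - \frac{360470}{441389} \approx -0.81667$)
$- \frac{109660}{p} + \frac{151490}{-184666} = - \frac{109660}{- \frac{360470}{441389}} + \frac{151490}{-184666} = \left(-109660\right) \left(- \frac{441389}{360470}\right) + 151490 \left(- \frac{1}{184666}\right) = \frac{4840271774}{36047} - \frac{75745}{92333} = \frac{446914083328727}{3328327651}$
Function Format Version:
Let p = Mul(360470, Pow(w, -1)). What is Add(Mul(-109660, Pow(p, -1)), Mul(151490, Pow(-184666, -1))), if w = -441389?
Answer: Rational(446914083328727, 3328327651) ≈ 1.3428e+5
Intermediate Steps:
p = Rational(-360470, 441389) (p = Mul(360470, Pow(-441389, -1)) = Mul(360470, Rational(-1, 441389)) = Rational(-360470, 441389) ≈ -0.81667)
Add(Mul(-109660, Pow(p, -1)), Mul(151490, Pow(-184666, -1))) = Add(Mul(-109660, Pow(Rational(-360470, 441389), -1)), Mul(151490, Pow(-184666, -1))) = Add(Mul(-109660, Rational(-441389, 360470)), Mul(151490, Rational(-1, 184666))) = Add(Rational(4840271774, 36047), Rational(-75745, 92333)) = Rational(446914083328727, 3328327651)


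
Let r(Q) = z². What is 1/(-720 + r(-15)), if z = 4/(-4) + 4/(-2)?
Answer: -1/711 ≈ -0.0014065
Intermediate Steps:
z = -3 (z = 4*(-¼) + 4*(-½) = -1 - 2 = -3)
r(Q) = 9 (r(Q) = (-3)² = 9)
1/(-720 + r(-15)) = 1/(-720 + 9) = 1/(-711) = -1/711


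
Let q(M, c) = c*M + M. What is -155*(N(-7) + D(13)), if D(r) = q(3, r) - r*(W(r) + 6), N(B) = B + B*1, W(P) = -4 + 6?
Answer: 11780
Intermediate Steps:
W(P) = 2
N(B) = 2*B (N(B) = B + B = 2*B)
q(M, c) = M + M*c (q(M, c) = M*c + M = M + M*c)
D(r) = 3 - 5*r (D(r) = 3*(1 + r) - r*(2 + 6) = (3 + 3*r) - r*8 = (3 + 3*r) - 8*r = 3 - 5*r)
-155*(N(-7) + D(13)) = -155*(2*(-7) + (3 - 5*13)) = -155*(-14 + (3 - 65)) = -155*(-14 - 62) = -155*(-76) = 11780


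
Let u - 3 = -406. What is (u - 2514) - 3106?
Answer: -6023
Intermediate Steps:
u = -403 (u = 3 - 406 = -403)
(u - 2514) - 3106 = (-403 - 2514) - 3106 = -2917 - 3106 = -6023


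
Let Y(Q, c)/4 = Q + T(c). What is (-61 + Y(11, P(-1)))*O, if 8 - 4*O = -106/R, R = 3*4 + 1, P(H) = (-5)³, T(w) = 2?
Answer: -945/26 ≈ -36.346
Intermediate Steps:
P(H) = -125
R = 13 (R = 12 + 1 = 13)
Y(Q, c) = 8 + 4*Q (Y(Q, c) = 4*(Q + 2) = 4*(2 + Q) = 8 + 4*Q)
O = 105/26 (O = 2 - (-53)/(2*13) = 2 - ¼*(-106/13) = 2 + 53/26 = 105/26 ≈ 4.0385)
(-61 + Y(11, P(-1)))*O = (-61 + (8 + 4*11))*(105/26) = (-61 + (8 + 44))*(105/26) = (-61 + 52)*(105/26) = -9*105/26 = -945/26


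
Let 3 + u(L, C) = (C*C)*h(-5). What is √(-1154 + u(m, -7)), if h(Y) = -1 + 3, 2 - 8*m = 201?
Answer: I*√1059 ≈ 32.542*I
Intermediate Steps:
m = -199/8 (m = ¼ - ⅛*201 = ¼ - 201/8 = -199/8 ≈ -24.875)
h(Y) = 2
u(L, C) = -3 + 2*C² (u(L, C) = -3 + (C*C)*2 = -3 + C²*2 = -3 + 2*C²)
√(-1154 + u(m, -7)) = √(-1154 + (-3 + 2*(-7)²)) = √(-1154 + (-3 + 2*49)) = √(-1154 + (-3 + 98)) = √(-1154 + 95) = √(-1059) = I*√1059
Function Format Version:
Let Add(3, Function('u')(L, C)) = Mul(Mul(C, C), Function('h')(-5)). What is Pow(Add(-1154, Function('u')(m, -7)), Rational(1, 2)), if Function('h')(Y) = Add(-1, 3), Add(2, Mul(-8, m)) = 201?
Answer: Mul(I, Pow(1059, Rational(1, 2))) ≈ Mul(32.542, I)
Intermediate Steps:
m = Rational(-199, 8) (m = Add(Rational(1, 4), Mul(Rational(-1, 8), 201)) = Add(Rational(1, 4), Rational(-201, 8)) = Rational(-199, 8) ≈ -24.875)
Function('h')(Y) = 2
Function('u')(L, C) = Add(-3, Mul(2, Pow(C, 2))) (Function('u')(L, C) = Add(-3, Mul(Mul(C, C), 2)) = Add(-3, Mul(Pow(C, 2), 2)) = Add(-3, Mul(2, Pow(C, 2))))
Pow(Add(-1154, Function('u')(m, -7)), Rational(1, 2)) = Pow(Add(-1154, Add(-3, Mul(2, Pow(-7, 2)))), Rational(1, 2)) = Pow(Add(-1154, Add(-3, Mul(2, 49))), Rational(1, 2)) = Pow(Add(-1154, Add(-3, 98)), Rational(1, 2)) = Pow(Add(-1154, 95), Rational(1, 2)) = Pow(-1059, Rational(1, 2)) = Mul(I, Pow(1059, Rational(1, 2)))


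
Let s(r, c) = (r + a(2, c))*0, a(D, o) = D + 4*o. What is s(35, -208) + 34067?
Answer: 34067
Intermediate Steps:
s(r, c) = 0 (s(r, c) = (r + (2 + 4*c))*0 = (2 + r + 4*c)*0 = 0)
s(35, -208) + 34067 = 0 + 34067 = 34067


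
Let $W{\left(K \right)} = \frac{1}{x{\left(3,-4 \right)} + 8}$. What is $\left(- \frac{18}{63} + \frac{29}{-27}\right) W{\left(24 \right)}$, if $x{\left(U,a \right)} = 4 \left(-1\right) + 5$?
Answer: $- \frac{257}{1701} \approx -0.15109$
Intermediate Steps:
$x{\left(U,a \right)} = 1$ ($x{\left(U,a \right)} = -4 + 5 = 1$)
$W{\left(K \right)} = \frac{1}{9}$ ($W{\left(K \right)} = \frac{1}{1 + 8} = \frac{1}{9}$)
$\left(- \frac{18}{63} + \frac{29}{-27}\right) W{\left(24 \right)} = \left(- \frac{18}{63} + \frac{29}{-27}\right) \frac{1}{9} = \left(\left(-18\right) \frac{1}{63} + 29 \left(- \frac{1}{27}\right)\right) \frac{1}{9} = \left(- \frac{2}{7} - \frac{29}{27}\right) \frac{1}{9} = \left(- \frac{257}{189}\right) \frac{1}{9} = - \frac{257}{1701}$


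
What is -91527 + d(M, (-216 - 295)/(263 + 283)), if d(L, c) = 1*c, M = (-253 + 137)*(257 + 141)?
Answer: -7139179/78 ≈ -91528.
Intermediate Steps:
M = -46168 (M = -116*398 = -46168)
d(L, c) = c
-91527 + d(M, (-216 - 295)/(263 + 283)) = -91527 + (-216 - 295)/(263 + 283) = -91527 - 511/546 = -91527 - 511*1/546 = -91527 - 73/78 = -7139179/78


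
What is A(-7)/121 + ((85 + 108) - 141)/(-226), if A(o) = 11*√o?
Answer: -26/113 + I*√7/11 ≈ -0.23009 + 0.24052*I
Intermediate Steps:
A(-7)/121 + ((85 + 108) - 141)/(-226) = (11*√(-7))/121 + ((85 + 108) - 141)/(-226) = (11*(I*√7))*(1/121) + (193 - 141)*(-1/226) = (11*I*√7)*(1/121) + 52*(-1/226) = I*√7/11 - 26/113 = -26/113 + I*√7/11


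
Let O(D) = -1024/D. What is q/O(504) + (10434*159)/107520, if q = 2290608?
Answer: -20202886059/17920 ≈ -1.1274e+6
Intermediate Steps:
q/O(504) + (10434*159)/107520 = 2290608/((-1024/504)) + (10434*159)/107520 = 2290608/((-1024*1/504)) + 1659006*(1/107520) = 2290608/(-128/63) + 276501/17920 = 2290608*(-63/128) + 276501/17920 = -9019269/8 + 276501/17920 = -20202886059/17920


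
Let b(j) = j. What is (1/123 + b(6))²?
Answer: 546121/15129 ≈ 36.098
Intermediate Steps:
(1/123 + b(6))² = (1/123 + 6)² = (739/123)² = 546121/15129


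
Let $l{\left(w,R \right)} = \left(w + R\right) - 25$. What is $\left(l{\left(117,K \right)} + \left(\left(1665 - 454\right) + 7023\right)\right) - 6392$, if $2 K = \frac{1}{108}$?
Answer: $\frac{417745}{216} \approx 1934.0$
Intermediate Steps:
$K = \frac{1}{216}$ ($K = \frac{1}{2 \cdot 108} = \frac{1}{2} \cdot \frac{1}{108} = \frac{1}{216} \approx 0.0046296$)
$l{\left(w,R \right)} = -25 + R + w$ ($l{\left(w,R \right)} = \left(R + w\right) - 25 = -25 + R + w$)
$\left(l{\left(117,K \right)} + \left(\left(1665 - 454\right) + 7023\right)\right) - 6392 = \left(\left(-25 + \frac{1}{216} + 117\right) + \left(\left(1665 - 454\right) + 7023\right)\right) - 6392 = \left(\frac{19873}{216} + \left(1211 + 7023\right)\right) - 6392 = \left(\frac{19873}{216} + 8234\right) - 6392 = \frac{1798417}{216} - 6392 = \frac{417745}{216}$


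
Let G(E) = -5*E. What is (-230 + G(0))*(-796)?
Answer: 183080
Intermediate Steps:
(-230 + G(0))*(-796) = (-230 - 5*0)*(-796) = (-230 + 0)*(-796) = -230*(-796) = 183080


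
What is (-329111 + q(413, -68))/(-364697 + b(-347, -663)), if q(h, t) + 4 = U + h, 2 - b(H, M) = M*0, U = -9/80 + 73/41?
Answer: 1078137089/1196199600 ≈ 0.90130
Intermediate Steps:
U = 5471/3280 (U = -9*1/80 + 73*(1/41) = -9/80 + 73/41 = 5471/3280 ≈ 1.6680)
b(H, M) = 2 (b(H, M) = 2 - M*0 = 2 - 1*0 = 2 + 0 = 2)
q(h, t) = -7649/3280 + h (q(h, t) = -4 + (5471/3280 + h) = -7649/3280 + h)
(-329111 + q(413, -68))/(-364697 + b(-347, -663)) = (-329111 + (-7649/3280 + 413))/(-364697 + 2) = (-329111 + 1346991/3280)/(-364695) = -1078137089/3280*(-1/364695) = 1078137089/1196199600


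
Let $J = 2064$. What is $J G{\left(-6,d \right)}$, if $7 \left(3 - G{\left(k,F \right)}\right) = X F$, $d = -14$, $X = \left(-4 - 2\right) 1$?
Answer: $-18576$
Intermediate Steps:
$X = -6$ ($X = \left(-6\right) 1 = -6$)
$G{\left(k,F \right)} = 3 + \frac{6 F}{7}$ ($G{\left(k,F \right)} = 3 - \frac{\left(-6\right) F}{7} = 3 + \frac{6 F}{7}$)
$J G{\left(-6,d \right)} = 2064 \left(3 + \frac{6}{7} \left(-14\right)\right) = 2064 \left(3 - 12\right) = 2064 \left(-9\right) = -18576$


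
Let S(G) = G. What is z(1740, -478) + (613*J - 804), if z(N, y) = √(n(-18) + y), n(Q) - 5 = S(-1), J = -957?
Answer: -587445 + I*√474 ≈ -5.8745e+5 + 21.772*I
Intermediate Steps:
n(Q) = 4 (n(Q) = 5 - 1 = 4)
z(N, y) = √(4 + y)
z(1740, -478) + (613*J - 804) = √(4 - 478) + (613*(-957) - 804) = √(-474) + (-586641 - 804) = I*√474 - 587445 = -587445 + I*√474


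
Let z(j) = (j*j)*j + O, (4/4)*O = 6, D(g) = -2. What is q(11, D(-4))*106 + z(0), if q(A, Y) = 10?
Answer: 1066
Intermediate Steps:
O = 6
z(j) = 6 + j³ (z(j) = (j*j)*j + 6 = j²*j + 6 = j³ + 6 = 6 + j³)
q(11, D(-4))*106 + z(0) = 10*106 + (6 + 0³) = 1060 + (6 + 0) = 1060 + 6 = 1066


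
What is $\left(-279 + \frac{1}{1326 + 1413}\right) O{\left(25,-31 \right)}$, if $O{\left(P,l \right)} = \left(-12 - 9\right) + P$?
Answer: $- \frac{3056720}{2739} \approx -1116.0$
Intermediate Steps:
$O{\left(P,l \right)} = -21 + P$
$\left(-279 + \frac{1}{1326 + 1413}\right) O{\left(25,-31 \right)} = \left(-279 + \frac{1}{1326 + 1413}\right) \left(-21 + 25\right) = \left(-279 + \frac{1}{2739}\right) 4 = \left(- \frac{764180}{2739}\right) 4 = - \frac{3056720}{2739}$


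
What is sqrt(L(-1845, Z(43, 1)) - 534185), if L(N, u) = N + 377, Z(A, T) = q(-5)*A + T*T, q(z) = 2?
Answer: 9*I*sqrt(6613) ≈ 731.88*I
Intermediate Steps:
Z(A, T) = T**2 + 2*A (Z(A, T) = 2*A + T*T = 2*A + T**2 = T**2 + 2*A)
L(N, u) = 377 + N
sqrt(L(-1845, Z(43, 1)) - 534185) = sqrt((377 - 1845) - 534185) = sqrt(-1468 - 534185) = sqrt(-535653) = 9*I*sqrt(6613)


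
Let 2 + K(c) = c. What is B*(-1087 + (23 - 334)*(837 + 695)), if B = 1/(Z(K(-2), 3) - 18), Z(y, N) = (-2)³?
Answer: 477539/26 ≈ 18367.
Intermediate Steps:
K(c) = -2 + c
Z(y, N) = -8
B = -1/26 (B = 1/(-8 - 18) = 1/(-26) = -1/26 ≈ -0.038462)
B*(-1087 + (23 - 334)*(837 + 695)) = -(-1087 + (23 - 334)*(837 + 695))/26 = -(-1087 - 311*1532)/26 = -(-1087 - 476452)/26 = -1/26*(-477539) = 477539/26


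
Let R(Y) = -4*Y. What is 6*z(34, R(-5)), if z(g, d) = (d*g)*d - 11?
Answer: 81534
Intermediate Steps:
z(g, d) = -11 + g*d² (z(g, d) = g*d² - 11 = -11 + g*d²)
6*z(34, R(-5)) = 6*(-11 + 34*(-4*(-5))²) = 6*(-11 + 34*20²) = 6*(-11 + 34*400) = 6*(-11 + 13600) = 6*13589 = 81534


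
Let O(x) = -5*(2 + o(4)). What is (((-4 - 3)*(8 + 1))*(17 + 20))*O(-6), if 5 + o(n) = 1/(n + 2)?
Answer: -66045/2 ≈ -33023.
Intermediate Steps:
o(n) = -5 + 1/(2 + n) (o(n) = -5 + 1/(n + 2) = -5 + 1/(2 + n))
O(x) = 85/6 (O(x) = -5*(2 + (-9 - 5*4)/(2 + 4)) = -5*(2 + (-9 - 20)/6) = -5*(2 + (⅙)*(-29)) = -5*(2 - 29/6) = -5*(-17/6) = 85/6)
(((-4 - 3)*(8 + 1))*(17 + 20))*O(-6) = (((-4 - 3)*(8 + 1))*(17 + 20))*(85/6) = (-7*9*37)*(85/6) = -63*37*(85/6) = -2331*85/6 = -66045/2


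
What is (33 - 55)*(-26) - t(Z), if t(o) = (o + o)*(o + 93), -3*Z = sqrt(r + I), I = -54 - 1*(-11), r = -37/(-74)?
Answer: 5233/9 + 31*I*sqrt(170) ≈ 581.44 + 404.19*I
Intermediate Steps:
r = 1/2 (r = -37*(-1/74) = 1/2 ≈ 0.50000)
I = -43 (I = -54 + 11 = -43)
Z = -I*sqrt(170)/6 (Z = -sqrt(1/2 - 43)/3 = -I*sqrt(170)/6 ≈ -2.1731*I)
t(o) = 2*o*(93 + o) (t(o) = (2*o)*(93 + o) = 2*o*(93 + o))
(33 - 55)*(-26) - t(Z) = (33 - 55)*(-26) - 2*(-I*sqrt(170)/6)*(93 - I*sqrt(170)/6) = -22*(-26) - (-1)*I*sqrt(170)*(93 - I*sqrt(170)/6)/3 = 572 + I*sqrt(170)*(93 - I*sqrt(170)/6)/3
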